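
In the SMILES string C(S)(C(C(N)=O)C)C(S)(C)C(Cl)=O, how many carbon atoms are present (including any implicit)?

7

The symbol for carbon appears 7 times in the SMILES. (Cl is a single chlorine, not C + l.)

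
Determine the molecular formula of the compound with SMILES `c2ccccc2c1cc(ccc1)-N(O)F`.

C12H10FNO

Heavy atoms from the SMILES: 12 C, 1 F, 1 N, 1 O.
Implicit hydrogens by atom environment:
  9 × C (aromatic): 1 H each → 9
  3 × C (aromatic): no H
  1 × F: no H
  1 × N: no H
  1 × O: 1 H
  Total hydrogens = 10.
Molecular formula: C12H10FNO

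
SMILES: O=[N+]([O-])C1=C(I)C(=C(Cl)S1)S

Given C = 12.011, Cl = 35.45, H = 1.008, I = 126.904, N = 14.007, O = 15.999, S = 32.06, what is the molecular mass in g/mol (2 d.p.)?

Molecular formula: C4HClINO2S2.
M = 4×12.011 + 1×35.45 + 1×1.008 + 1×126.904 + 1×14.007 + 2×15.999 + 2×32.06 = 321.53 g/mol.

321.53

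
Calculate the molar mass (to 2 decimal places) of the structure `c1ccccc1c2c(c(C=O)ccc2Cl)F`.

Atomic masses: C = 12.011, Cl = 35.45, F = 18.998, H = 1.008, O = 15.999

Molecular formula: C13H8ClFO.
M = 13×12.011 + 1×35.45 + 1×18.998 + 8×1.008 + 1×15.999 = 234.65 g/mol.

234.65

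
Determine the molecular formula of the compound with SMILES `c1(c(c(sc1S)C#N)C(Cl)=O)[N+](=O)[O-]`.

C6HClN2O3S2

Heavy atoms from the SMILES: 6 C, 1 Cl, 2 N, 3 O, 2 S.
Implicit hydrogens by atom environment:
  4 × C (aromatic): no H
  2 × C: no H
  2 × O: no H
  1 × Cl: no H
  1 × N: no H
  1 × N (charge +1): no H
  1 × O (charge -1): no H
  1 × S: 1 H
  1 × S (aromatic): no H
  Total hydrogens = 1.
Molecular formula: C6HClN2O3S2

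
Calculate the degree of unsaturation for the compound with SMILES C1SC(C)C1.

1

Molecular formula from the SMILES: C4H8S.
DoU = (2C + 2 + N − H − X)/2 = (2·4 + 2 + 0 − 8 − 0)/2 = 2/2 = 1.
(Structurally: 1 ring(s) + 0 π bond(s) = 1.)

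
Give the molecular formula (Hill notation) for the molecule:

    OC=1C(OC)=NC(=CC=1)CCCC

Heavy atoms from the SMILES: 10 C, 1 N, 2 O.
Implicit hydrogens by atom environment:
  3 × C: 2 H each → 6
  3 × C (aromatic): no H
  2 × C: 3 H each → 6
  2 × C (aromatic): 1 H each → 2
  1 × N (aromatic): no H
  1 × O: 1 H
  1 × O: no H
  Total hydrogens = 15.
Molecular formula: C10H15NO2

C10H15NO2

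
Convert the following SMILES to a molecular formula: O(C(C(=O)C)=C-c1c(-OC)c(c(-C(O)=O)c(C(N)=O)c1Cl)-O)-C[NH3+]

C14H16ClN2O7+

Heavy atoms from the SMILES: 14 C, 1 Cl, 2 N, 7 O.
Implicit hydrogens by atom environment:
  6 × C (aromatic): no H
  5 × O: no H
  4 × C: no H
  2 × C: 3 H each → 6
  2 × O: 1 H each → 2
  1 × C: 2 H
  1 × C: 1 H
  1 × Cl: no H
  1 × N (charge +1): 3 H
  1 × N: 2 H
  Total hydrogens = 16.
Net charge +1.
Molecular formula: C14H16ClN2O7+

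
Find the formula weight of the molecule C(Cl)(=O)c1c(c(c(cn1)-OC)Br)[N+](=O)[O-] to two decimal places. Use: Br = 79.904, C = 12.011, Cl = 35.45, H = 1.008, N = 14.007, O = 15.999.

295.47

Molecular formula: C7H4BrClN2O4.
M = 1×79.904 + 7×12.011 + 1×35.45 + 4×1.008 + 2×14.007 + 4×15.999 = 295.47 g/mol.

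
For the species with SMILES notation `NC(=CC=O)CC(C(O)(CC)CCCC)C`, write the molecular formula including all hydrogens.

C13H25NO2

Heavy atoms from the SMILES: 13 C, 1 N, 2 O.
Implicit hydrogens by atom environment:
  5 × C: 2 H each → 10
  3 × C: 3 H each → 9
  3 × C: 1 H each → 3
  2 × C: no H
  1 × N: 2 H
  1 × O: 1 H
  1 × O: no H
  Total hydrogens = 25.
Molecular formula: C13H25NO2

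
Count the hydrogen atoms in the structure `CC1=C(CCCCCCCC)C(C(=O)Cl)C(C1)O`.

25

Hydrogens are implicit in SMILES; fill each atom to its normal valence:
  8 × C: 2 H each → 16
  3 × C: no H
  2 × C: 3 H each → 6
  2 × C: 1 H each → 2
  1 × Cl: no H
  1 × O: 1 H
  1 × O: no H
  Total hydrogens = 25.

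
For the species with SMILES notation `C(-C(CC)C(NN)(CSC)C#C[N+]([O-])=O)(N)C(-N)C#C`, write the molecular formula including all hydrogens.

C12H21N5O2S

Heavy atoms from the SMILES: 12 C, 5 N, 2 O, 1 S.
Implicit hydrogens by atom environment:
  4 × C: 1 H each → 4
  4 × C: no H
  3 × N: 2 H each → 6
  2 × C: 3 H each → 6
  2 × C: 2 H each → 4
  1 × N: 1 H
  1 × N (charge +1): no H
  1 × O: no H
  1 × O (charge -1): no H
  1 × S: no H
  Total hydrogens = 21.
Molecular formula: C12H21N5O2S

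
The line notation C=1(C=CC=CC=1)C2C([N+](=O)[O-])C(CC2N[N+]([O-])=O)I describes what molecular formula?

C11H12IN3O4

Heavy atoms from the SMILES: 11 C, 1 I, 3 N, 4 O.
Implicit hydrogens by atom environment:
  5 × C (aromatic): 1 H each → 5
  4 × C: 1 H each → 4
  2 × N (charge +1): no H
  2 × O: no H
  2 × O (charge -1): no H
  1 × C: 2 H
  1 × C (aromatic): no H
  1 × I: no H
  1 × N: 1 H
  Total hydrogens = 12.
Molecular formula: C11H12IN3O4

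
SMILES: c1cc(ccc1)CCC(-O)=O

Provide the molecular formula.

C9H10O2

Heavy atoms from the SMILES: 9 C, 2 O.
Implicit hydrogens by atom environment:
  5 × C (aromatic): 1 H each → 5
  2 × C: 2 H each → 4
  1 × C: no H
  1 × C (aromatic): no H
  1 × O: 1 H
  1 × O: no H
  Total hydrogens = 10.
Molecular formula: C9H10O2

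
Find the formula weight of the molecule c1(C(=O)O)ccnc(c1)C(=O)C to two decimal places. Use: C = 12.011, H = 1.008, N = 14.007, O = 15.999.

165.15

Molecular formula: C8H7NO3.
M = 8×12.011 + 7×1.008 + 1×14.007 + 3×15.999 = 165.15 g/mol.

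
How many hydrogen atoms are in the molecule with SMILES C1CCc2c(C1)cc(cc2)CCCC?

Hydrogens are implicit in SMILES; fill each atom to its normal valence:
  7 × C: 2 H each → 14
  3 × C (aromatic): 1 H each → 3
  3 × C (aromatic): no H
  1 × C: 3 H
  Total hydrogens = 20.

20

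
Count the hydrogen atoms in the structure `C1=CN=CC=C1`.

5

Hydrogens are implicit in SMILES; fill each atom to its normal valence:
  5 × C (aromatic): 1 H each → 5
  1 × N (aromatic): no H
  Total hydrogens = 5.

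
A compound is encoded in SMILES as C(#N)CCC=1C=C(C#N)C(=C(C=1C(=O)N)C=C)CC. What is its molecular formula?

Heavy atoms from the SMILES: 15 C, 3 N, 1 O.
Implicit hydrogens by atom environment:
  5 × C (aromatic): no H
  4 × C: 2 H each → 8
  3 × C: no H
  2 × N: no H
  1 × C: 3 H
  1 × C (aromatic): 1 H
  1 × C: 1 H
  1 × N: 2 H
  1 × O: no H
  Total hydrogens = 15.
Molecular formula: C15H15N3O

C15H15N3O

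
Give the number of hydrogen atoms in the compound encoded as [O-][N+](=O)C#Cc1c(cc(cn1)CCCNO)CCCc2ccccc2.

Hydrogens are implicit in SMILES; fill each atom to its normal valence:
  7 × C (aromatic): 1 H each → 7
  6 × C: 2 H each → 12
  4 × C (aromatic): no H
  2 × C: no H
  1 × N: 1 H
  1 × N (aromatic): no H
  1 × N (charge +1): no H
  1 × O: 1 H
  1 × O: no H
  1 × O (charge -1): no H
  Total hydrogens = 21.

21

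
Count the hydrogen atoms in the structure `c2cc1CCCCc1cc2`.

Hydrogens are implicit in SMILES; fill each atom to its normal valence:
  4 × C: 2 H each → 8
  4 × C (aromatic): 1 H each → 4
  2 × C (aromatic): no H
  Total hydrogens = 12.

12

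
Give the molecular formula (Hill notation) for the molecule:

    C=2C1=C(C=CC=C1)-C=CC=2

Heavy atoms from the SMILES: 10 C.
Implicit hydrogens by atom environment:
  8 × C (aromatic): 1 H each → 8
  2 × C (aromatic): no H
  Total hydrogens = 8.
Molecular formula: C10H8

C10H8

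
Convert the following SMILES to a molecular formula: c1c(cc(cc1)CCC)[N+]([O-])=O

C9H11NO2

Heavy atoms from the SMILES: 9 C, 1 N, 2 O.
Implicit hydrogens by atom environment:
  4 × C (aromatic): 1 H each → 4
  2 × C: 2 H each → 4
  2 × C (aromatic): no H
  1 × C: 3 H
  1 × N (charge +1): no H
  1 × O: no H
  1 × O (charge -1): no H
  Total hydrogens = 11.
Molecular formula: C9H11NO2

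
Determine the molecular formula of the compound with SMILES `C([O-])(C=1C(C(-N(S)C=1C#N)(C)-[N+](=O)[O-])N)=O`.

Heavy atoms from the SMILES: 7 C, 4 N, 4 O, 1 S.
Implicit hydrogens by atom environment:
  5 × C: no H
  2 × N: no H
  2 × O: no H
  2 × O (charge -1): no H
  1 × C: 3 H
  1 × C: 1 H
  1 × N: 2 H
  1 × N (charge +1): no H
  1 × S: 1 H
  Total hydrogens = 7.
Net charge -1.
Molecular formula: C7H7N4O4S-

C7H7N4O4S-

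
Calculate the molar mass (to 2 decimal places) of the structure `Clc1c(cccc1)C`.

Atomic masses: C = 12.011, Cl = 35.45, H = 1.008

Molecular formula: C7H7Cl.
M = 7×12.011 + 1×35.45 + 7×1.008 = 126.58 g/mol.

126.58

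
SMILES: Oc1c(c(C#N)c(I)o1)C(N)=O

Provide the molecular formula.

Heavy atoms from the SMILES: 6 C, 1 I, 2 N, 3 O.
Implicit hydrogens by atom environment:
  4 × C (aromatic): no H
  2 × C: no H
  1 × I: no H
  1 × N: 2 H
  1 × N: no H
  1 × O: 1 H
  1 × O (aromatic): no H
  1 × O: no H
  Total hydrogens = 3.
Molecular formula: C6H3IN2O3

C6H3IN2O3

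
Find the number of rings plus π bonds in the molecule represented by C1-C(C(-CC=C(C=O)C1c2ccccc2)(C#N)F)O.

Molecular formula from the SMILES: C15H14FNO2.
DoU = (2C + 2 + N − H − X)/2 = (2·15 + 2 + 1 − 14 − 1)/2 = 18/2 = 9.
(Structurally: 2 ring(s) + 7 π bond(s) = 9.)

9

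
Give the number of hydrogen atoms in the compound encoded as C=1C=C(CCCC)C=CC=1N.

15

Hydrogens are implicit in SMILES; fill each atom to its normal valence:
  4 × C (aromatic): 1 H each → 4
  3 × C: 2 H each → 6
  2 × C (aromatic): no H
  1 × C: 3 H
  1 × N: 2 H
  Total hydrogens = 15.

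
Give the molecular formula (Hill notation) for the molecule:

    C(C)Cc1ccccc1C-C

C11H16

Heavy atoms from the SMILES: 11 C.
Implicit hydrogens by atom environment:
  4 × C (aromatic): 1 H each → 4
  3 × C: 2 H each → 6
  2 × C: 3 H each → 6
  2 × C (aromatic): no H
  Total hydrogens = 16.
Molecular formula: C11H16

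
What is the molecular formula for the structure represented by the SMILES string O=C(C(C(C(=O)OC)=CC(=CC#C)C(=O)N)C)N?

Heavy atoms from the SMILES: 12 C, 2 N, 4 O.
Implicit hydrogens by atom environment:
  6 × C: no H
  4 × C: 1 H each → 4
  4 × O: no H
  2 × C: 3 H each → 6
  2 × N: 2 H each → 4
  Total hydrogens = 14.
Molecular formula: C12H14N2O4

C12H14N2O4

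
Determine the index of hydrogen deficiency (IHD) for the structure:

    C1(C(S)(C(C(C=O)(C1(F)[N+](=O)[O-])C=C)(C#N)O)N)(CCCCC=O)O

Molecular formula from the SMILES: C14H18FN3O6S.
DoU = (2C + 2 + N − H − X)/2 = (2·14 + 2 + 3 − 18 − 1)/2 = 14/2 = 7.
(Structurally: 1 ring(s) + 6 π bond(s) = 7.)

7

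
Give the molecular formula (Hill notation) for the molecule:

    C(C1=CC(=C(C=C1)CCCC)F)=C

C12H15F

Heavy atoms from the SMILES: 12 C, 1 F.
Implicit hydrogens by atom environment:
  4 × C: 2 H each → 8
  3 × C (aromatic): 1 H each → 3
  3 × C (aromatic): no H
  1 × C: 3 H
  1 × C: 1 H
  1 × F: no H
  Total hydrogens = 15.
Molecular formula: C12H15F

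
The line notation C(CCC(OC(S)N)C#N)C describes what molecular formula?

C7H14N2OS

Heavy atoms from the SMILES: 7 C, 2 N, 1 O, 1 S.
Implicit hydrogens by atom environment:
  3 × C: 2 H each → 6
  2 × C: 1 H each → 2
  1 × C: 3 H
  1 × C: no H
  1 × N: 2 H
  1 × N: no H
  1 × O: no H
  1 × S: 1 H
  Total hydrogens = 14.
Molecular formula: C7H14N2OS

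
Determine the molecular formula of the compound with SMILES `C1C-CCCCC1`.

Heavy atoms from the SMILES: 7 C.
Implicit hydrogens by atom environment:
  7 × C: 2 H each → 14
  Total hydrogens = 14.
Molecular formula: C7H14

C7H14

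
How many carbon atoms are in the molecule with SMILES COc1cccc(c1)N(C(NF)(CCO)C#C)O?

12

The symbol for carbon appears 12 times in the SMILES. Lowercase c denotes aromatic carbon and counts toward C.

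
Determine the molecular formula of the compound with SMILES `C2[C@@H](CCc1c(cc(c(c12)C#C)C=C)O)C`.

C15H16O

Heavy atoms from the SMILES: 15 C, 1 O.
Implicit hydrogens by atom environment:
  5 × C (aromatic): no H
  4 × C: 2 H each → 8
  3 × C: 1 H each → 3
  1 × C: 3 H
  1 × C (aromatic): 1 H
  1 × C: no H
  1 × O: 1 H
  Total hydrogens = 16.
Molecular formula: C15H16O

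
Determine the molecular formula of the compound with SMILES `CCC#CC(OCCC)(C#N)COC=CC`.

Heavy atoms from the SMILES: 13 C, 1 N, 2 O.
Implicit hydrogens by atom environment:
  4 × C: 2 H each → 8
  4 × C: no H
  3 × C: 3 H each → 9
  2 × C: 1 H each → 2
  2 × O: no H
  1 × N: no H
  Total hydrogens = 19.
Molecular formula: C13H19NO2

C13H19NO2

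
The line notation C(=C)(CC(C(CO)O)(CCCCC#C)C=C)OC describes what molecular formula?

C15H24O3

Heavy atoms from the SMILES: 15 C, 3 O.
Implicit hydrogens by atom environment:
  8 × C: 2 H each → 16
  3 × C: 1 H each → 3
  3 × C: no H
  2 × O: 1 H each → 2
  1 × C: 3 H
  1 × O: no H
  Total hydrogens = 24.
Molecular formula: C15H24O3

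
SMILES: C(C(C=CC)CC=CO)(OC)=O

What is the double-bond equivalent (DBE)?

3

Molecular formula from the SMILES: C9H14O3.
DoU = (2C + 2 + N − H − X)/2 = (2·9 + 2 + 0 − 14 − 0)/2 = 6/2 = 3.
(Structurally: 0 ring(s) + 3 π bond(s) = 3.)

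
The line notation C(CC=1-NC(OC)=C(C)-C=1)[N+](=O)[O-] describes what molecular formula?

C8H12N2O3

Heavy atoms from the SMILES: 8 C, 2 N, 3 O.
Implicit hydrogens by atom environment:
  3 × C (aromatic): no H
  2 × C: 3 H each → 6
  2 × C: 2 H each → 4
  2 × O: no H
  1 × C (aromatic): 1 H
  1 × N (aromatic): 1 H
  1 × N (charge +1): no H
  1 × O (charge -1): no H
  Total hydrogens = 12.
Molecular formula: C8H12N2O3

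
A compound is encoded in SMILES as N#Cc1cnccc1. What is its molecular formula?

Heavy atoms from the SMILES: 6 C, 2 N.
Implicit hydrogens by atom environment:
  4 × C (aromatic): 1 H each → 4
  1 × C (aromatic): no H
  1 × C: no H
  1 × N (aromatic): no H
  1 × N: no H
  Total hydrogens = 4.
Molecular formula: C6H4N2

C6H4N2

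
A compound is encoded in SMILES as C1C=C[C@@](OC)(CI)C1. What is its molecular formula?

Heavy atoms from the SMILES: 7 C, 1 I, 1 O.
Implicit hydrogens by atom environment:
  3 × C: 2 H each → 6
  2 × C: 1 H each → 2
  1 × C: 3 H
  1 × C: no H
  1 × I: no H
  1 × O: no H
  Total hydrogens = 11.
Molecular formula: C7H11IO

C7H11IO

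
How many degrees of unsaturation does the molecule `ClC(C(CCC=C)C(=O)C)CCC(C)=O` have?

3

Molecular formula from the SMILES: C12H19ClO2.
DoU = (2C + 2 + N − H − X)/2 = (2·12 + 2 + 0 − 19 − 1)/2 = 6/2 = 3.
(Structurally: 0 ring(s) + 3 π bond(s) = 3.)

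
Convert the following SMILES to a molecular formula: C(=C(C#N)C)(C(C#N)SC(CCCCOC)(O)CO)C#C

C15H20N2O3S

Heavy atoms from the SMILES: 15 C, 2 N, 3 O, 1 S.
Implicit hydrogens by atom environment:
  6 × C: no H
  5 × C: 2 H each → 10
  2 × C: 3 H each → 6
  2 × C: 1 H each → 2
  2 × N: no H
  2 × O: 1 H each → 2
  1 × O: no H
  1 × S: no H
  Total hydrogens = 20.
Molecular formula: C15H20N2O3S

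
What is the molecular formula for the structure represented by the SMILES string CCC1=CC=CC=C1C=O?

C9H10O

Heavy atoms from the SMILES: 9 C, 1 O.
Implicit hydrogens by atom environment:
  4 × C (aromatic): 1 H each → 4
  2 × C (aromatic): no H
  1 × C: 3 H
  1 × C: 2 H
  1 × C: 1 H
  1 × O: no H
  Total hydrogens = 10.
Molecular formula: C9H10O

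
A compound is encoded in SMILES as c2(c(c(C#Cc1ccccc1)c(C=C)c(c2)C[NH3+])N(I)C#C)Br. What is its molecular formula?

C19H15BrIN2+

Heavy atoms from the SMILES: 1 Br, 19 C, 1 I, 2 N.
Implicit hydrogens by atom environment:
  6 × C (aromatic): 1 H each → 6
  6 × C (aromatic): no H
  3 × C: no H
  2 × C: 2 H each → 4
  2 × C: 1 H each → 2
  1 × Br: no H
  1 × I: no H
  1 × N (charge +1): 3 H
  1 × N: no H
  Total hydrogens = 15.
Net charge +1.
Molecular formula: C19H15BrIN2+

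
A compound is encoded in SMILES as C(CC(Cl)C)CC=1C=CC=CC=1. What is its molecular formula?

C11H15Cl

Heavy atoms from the SMILES: 11 C, 1 Cl.
Implicit hydrogens by atom environment:
  5 × C (aromatic): 1 H each → 5
  3 × C: 2 H each → 6
  1 × C: 3 H
  1 × C: 1 H
  1 × C (aromatic): no H
  1 × Cl: no H
  Total hydrogens = 15.
Molecular formula: C11H15Cl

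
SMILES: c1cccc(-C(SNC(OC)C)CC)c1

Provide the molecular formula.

C12H19NOS

Heavy atoms from the SMILES: 12 C, 1 N, 1 O, 1 S.
Implicit hydrogens by atom environment:
  5 × C (aromatic): 1 H each → 5
  3 × C: 3 H each → 9
  2 × C: 1 H each → 2
  1 × C: 2 H
  1 × C (aromatic): no H
  1 × N: 1 H
  1 × O: no H
  1 × S: no H
  Total hydrogens = 19.
Molecular formula: C12H19NOS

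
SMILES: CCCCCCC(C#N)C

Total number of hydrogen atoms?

Hydrogens are implicit in SMILES; fill each atom to its normal valence:
  5 × C: 2 H each → 10
  2 × C: 3 H each → 6
  1 × C: 1 H
  1 × C: no H
  1 × N: no H
  Total hydrogens = 17.

17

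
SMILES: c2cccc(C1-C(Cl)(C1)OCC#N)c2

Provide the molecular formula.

Heavy atoms from the SMILES: 11 C, 1 Cl, 1 N, 1 O.
Implicit hydrogens by atom environment:
  5 × C (aromatic): 1 H each → 5
  2 × C: 2 H each → 4
  2 × C: no H
  1 × C: 1 H
  1 × C (aromatic): no H
  1 × Cl: no H
  1 × N: no H
  1 × O: no H
  Total hydrogens = 10.
Molecular formula: C11H10ClNO

C11H10ClNO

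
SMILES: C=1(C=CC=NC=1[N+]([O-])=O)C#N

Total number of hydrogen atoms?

Hydrogens are implicit in SMILES; fill each atom to its normal valence:
  3 × C (aromatic): 1 H each → 3
  2 × C (aromatic): no H
  1 × C: no H
  1 × N (aromatic): no H
  1 × N: no H
  1 × N (charge +1): no H
  1 × O: no H
  1 × O (charge -1): no H
  Total hydrogens = 3.

3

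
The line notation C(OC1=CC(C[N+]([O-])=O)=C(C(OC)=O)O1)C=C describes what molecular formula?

Heavy atoms from the SMILES: 10 C, 1 N, 6 O.
Implicit hydrogens by atom environment:
  4 × O: no H
  3 × C: 2 H each → 6
  3 × C (aromatic): no H
  1 × C: 3 H
  1 × C (aromatic): 1 H
  1 × C: 1 H
  1 × C: no H
  1 × N (charge +1): no H
  1 × O (aromatic): no H
  1 × O (charge -1): no H
  Total hydrogens = 11.
Molecular formula: C10H11NO6

C10H11NO6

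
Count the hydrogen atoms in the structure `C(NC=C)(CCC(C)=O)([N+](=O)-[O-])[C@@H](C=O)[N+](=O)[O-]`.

13

Hydrogens are implicit in SMILES; fill each atom to its normal valence:
  4 × O: no H
  3 × C: 2 H each → 6
  3 × C: 1 H each → 3
  2 × C: no H
  2 × N (charge +1): no H
  2 × O (charge -1): no H
  1 × C: 3 H
  1 × N: 1 H
  Total hydrogens = 13.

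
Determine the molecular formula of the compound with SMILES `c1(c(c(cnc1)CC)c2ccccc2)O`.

C13H13NO

Heavy atoms from the SMILES: 13 C, 1 N, 1 O.
Implicit hydrogens by atom environment:
  7 × C (aromatic): 1 H each → 7
  4 × C (aromatic): no H
  1 × C: 3 H
  1 × C: 2 H
  1 × N (aromatic): no H
  1 × O: 1 H
  Total hydrogens = 13.
Molecular formula: C13H13NO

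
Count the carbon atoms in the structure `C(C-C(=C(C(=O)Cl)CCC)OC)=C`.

10

The symbol for carbon appears 10 times in the SMILES. (Cl is a single chlorine, not C + l.)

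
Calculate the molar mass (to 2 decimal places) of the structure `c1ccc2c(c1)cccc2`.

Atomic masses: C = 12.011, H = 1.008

128.17

Molecular formula: C10H8.
M = 10×12.011 + 8×1.008 = 128.17 g/mol.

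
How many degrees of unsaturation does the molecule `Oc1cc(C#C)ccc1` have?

Molecular formula from the SMILES: C8H6O.
DoU = (2C + 2 + N − H − X)/2 = (2·8 + 2 + 0 − 6 − 0)/2 = 12/2 = 6.
(Structurally: 1 ring(s) + 5 π bond(s) = 6.)

6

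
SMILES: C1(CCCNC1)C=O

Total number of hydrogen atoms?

11

Hydrogens are implicit in SMILES; fill each atom to its normal valence:
  4 × C: 2 H each → 8
  2 × C: 1 H each → 2
  1 × N: 1 H
  1 × O: no H
  Total hydrogens = 11.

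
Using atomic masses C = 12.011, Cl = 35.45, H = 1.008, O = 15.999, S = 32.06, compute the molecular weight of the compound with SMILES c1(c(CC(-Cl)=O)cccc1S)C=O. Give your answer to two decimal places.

214.66

Molecular formula: C9H7ClO2S.
M = 9×12.011 + 1×35.45 + 7×1.008 + 2×15.999 + 1×32.06 = 214.66 g/mol.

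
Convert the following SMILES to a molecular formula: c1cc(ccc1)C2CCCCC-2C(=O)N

Heavy atoms from the SMILES: 13 C, 1 N, 1 O.
Implicit hydrogens by atom environment:
  5 × C (aromatic): 1 H each → 5
  4 × C: 2 H each → 8
  2 × C: 1 H each → 2
  1 × C (aromatic): no H
  1 × C: no H
  1 × N: 2 H
  1 × O: no H
  Total hydrogens = 17.
Molecular formula: C13H17NO

C13H17NO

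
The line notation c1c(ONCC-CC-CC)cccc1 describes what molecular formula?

C12H19NO

Heavy atoms from the SMILES: 12 C, 1 N, 1 O.
Implicit hydrogens by atom environment:
  5 × C: 2 H each → 10
  5 × C (aromatic): 1 H each → 5
  1 × C: 3 H
  1 × C (aromatic): no H
  1 × N: 1 H
  1 × O: no H
  Total hydrogens = 19.
Molecular formula: C12H19NO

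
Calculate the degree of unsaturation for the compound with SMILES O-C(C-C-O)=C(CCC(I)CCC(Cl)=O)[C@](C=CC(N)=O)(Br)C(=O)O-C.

5

Molecular formula from the SMILES: C16H22BrClINO6.
DoU = (2C + 2 + N − H − X)/2 = (2·16 + 2 + 1 − 22 − 3)/2 = 10/2 = 5.
(Structurally: 0 ring(s) + 5 π bond(s) = 5.)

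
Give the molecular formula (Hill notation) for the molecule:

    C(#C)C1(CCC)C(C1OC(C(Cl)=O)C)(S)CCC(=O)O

C14H19ClO4S

Heavy atoms from the SMILES: 14 C, 1 Cl, 4 O, 1 S.
Implicit hydrogens by atom environment:
  5 × C: no H
  4 × C: 2 H each → 8
  3 × C: 1 H each → 3
  3 × O: no H
  2 × C: 3 H each → 6
  1 × Cl: no H
  1 × O: 1 H
  1 × S: 1 H
  Total hydrogens = 19.
Molecular formula: C14H19ClO4S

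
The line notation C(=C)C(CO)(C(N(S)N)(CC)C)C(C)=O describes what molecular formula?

C10H20N2O2S

Heavy atoms from the SMILES: 10 C, 2 N, 2 O, 1 S.
Implicit hydrogens by atom environment:
  3 × C: 3 H each → 9
  3 × C: 2 H each → 6
  3 × C: no H
  1 × C: 1 H
  1 × N: 2 H
  1 × N: no H
  1 × O: 1 H
  1 × O: no H
  1 × S: 1 H
  Total hydrogens = 20.
Molecular formula: C10H20N2O2S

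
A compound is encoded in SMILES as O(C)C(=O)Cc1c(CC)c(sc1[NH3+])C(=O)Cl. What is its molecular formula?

C10H13ClNO3S+

Heavy atoms from the SMILES: 10 C, 1 Cl, 1 N, 3 O, 1 S.
Implicit hydrogens by atom environment:
  4 × C (aromatic): no H
  3 × O: no H
  2 × C: 3 H each → 6
  2 × C: 2 H each → 4
  2 × C: no H
  1 × Cl: no H
  1 × N (charge +1): 3 H
  1 × S (aromatic): no H
  Total hydrogens = 13.
Net charge +1.
Molecular formula: C10H13ClNO3S+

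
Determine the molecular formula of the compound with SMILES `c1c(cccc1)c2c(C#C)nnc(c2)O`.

Heavy atoms from the SMILES: 12 C, 2 N, 1 O.
Implicit hydrogens by atom environment:
  6 × C (aromatic): 1 H each → 6
  4 × C (aromatic): no H
  2 × N (aromatic): no H
  1 × C: 1 H
  1 × C: no H
  1 × O: 1 H
  Total hydrogens = 8.
Molecular formula: C12H8N2O

C12H8N2O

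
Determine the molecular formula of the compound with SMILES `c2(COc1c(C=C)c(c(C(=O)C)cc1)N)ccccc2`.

Heavy atoms from the SMILES: 17 C, 1 N, 2 O.
Implicit hydrogens by atom environment:
  7 × C (aromatic): 1 H each → 7
  5 × C (aromatic): no H
  2 × C: 2 H each → 4
  2 × O: no H
  1 × C: 3 H
  1 × C: 1 H
  1 × C: no H
  1 × N: 2 H
  Total hydrogens = 17.
Molecular formula: C17H17NO2

C17H17NO2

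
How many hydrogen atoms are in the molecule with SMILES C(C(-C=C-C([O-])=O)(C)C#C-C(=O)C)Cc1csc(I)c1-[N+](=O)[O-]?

Hydrogens are implicit in SMILES; fill each atom to its normal valence:
  5 × C: no H
  3 × C (aromatic): no H
  3 × O: no H
  2 × C: 3 H each → 6
  2 × C: 2 H each → 4
  2 × C: 1 H each → 2
  2 × O (charge -1): no H
  1 × C (aromatic): 1 H
  1 × I: no H
  1 × N (charge +1): no H
  1 × S (aromatic): no H
  Total hydrogens = 13.

13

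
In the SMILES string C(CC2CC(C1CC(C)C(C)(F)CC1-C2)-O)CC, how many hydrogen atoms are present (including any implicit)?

Hydrogens are implicit in SMILES; fill each atom to its normal valence:
  7 × C: 2 H each → 14
  5 × C: 1 H each → 5
  3 × C: 3 H each → 9
  1 × C: no H
  1 × F: no H
  1 × O: 1 H
  Total hydrogens = 29.

29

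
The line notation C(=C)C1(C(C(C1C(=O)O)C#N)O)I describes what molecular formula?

C8H8INO3

Heavy atoms from the SMILES: 8 C, 1 I, 1 N, 3 O.
Implicit hydrogens by atom environment:
  4 × C: 1 H each → 4
  3 × C: no H
  2 × O: 1 H each → 2
  1 × C: 2 H
  1 × I: no H
  1 × N: no H
  1 × O: no H
  Total hydrogens = 8.
Molecular formula: C8H8INO3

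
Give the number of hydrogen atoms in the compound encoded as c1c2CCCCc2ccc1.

12

Hydrogens are implicit in SMILES; fill each atom to its normal valence:
  4 × C: 2 H each → 8
  4 × C (aromatic): 1 H each → 4
  2 × C (aromatic): no H
  Total hydrogens = 12.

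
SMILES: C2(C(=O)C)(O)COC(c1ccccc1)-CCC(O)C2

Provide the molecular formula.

C15H20O4

Heavy atoms from the SMILES: 15 C, 4 O.
Implicit hydrogens by atom environment:
  5 × C (aromatic): 1 H each → 5
  4 × C: 2 H each → 8
  2 × C: 1 H each → 2
  2 × C: no H
  2 × O: 1 H each → 2
  2 × O: no H
  1 × C: 3 H
  1 × C (aromatic): no H
  Total hydrogens = 20.
Molecular formula: C15H20O4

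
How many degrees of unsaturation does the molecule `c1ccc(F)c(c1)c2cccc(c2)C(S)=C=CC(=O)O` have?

Molecular formula from the SMILES: C16H11FO2S.
DoU = (2C + 2 + N − H − X)/2 = (2·16 + 2 + 0 − 11 − 1)/2 = 22/2 = 11.
(Structurally: 2 ring(s) + 9 π bond(s) = 11.)

11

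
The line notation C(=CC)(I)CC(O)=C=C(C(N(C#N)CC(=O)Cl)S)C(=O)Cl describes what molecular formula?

C12H11Cl2IN2O3S

Heavy atoms from the SMILES: 12 C, 2 Cl, 1 I, 2 N, 3 O, 1 S.
Implicit hydrogens by atom environment:
  7 × C: no H
  2 × C: 2 H each → 4
  2 × C: 1 H each → 2
  2 × Cl: no H
  2 × N: no H
  2 × O: no H
  1 × C: 3 H
  1 × I: no H
  1 × O: 1 H
  1 × S: 1 H
  Total hydrogens = 11.
Molecular formula: C12H11Cl2IN2O3S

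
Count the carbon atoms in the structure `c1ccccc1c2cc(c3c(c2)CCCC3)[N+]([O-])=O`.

The symbol for carbon appears 16 times in the SMILES. Lowercase c denotes aromatic carbon and counts toward C.

16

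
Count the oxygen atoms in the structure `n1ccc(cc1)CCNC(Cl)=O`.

The symbol for oxygen appears 1 time in the SMILES.

1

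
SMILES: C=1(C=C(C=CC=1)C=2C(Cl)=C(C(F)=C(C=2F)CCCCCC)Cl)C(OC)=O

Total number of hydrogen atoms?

20

Hydrogens are implicit in SMILES; fill each atom to its normal valence:
  8 × C (aromatic): no H
  5 × C: 2 H each → 10
  4 × C (aromatic): 1 H each → 4
  2 × C: 3 H each → 6
  2 × Cl: no H
  2 × F: no H
  2 × O: no H
  1 × C: no H
  Total hydrogens = 20.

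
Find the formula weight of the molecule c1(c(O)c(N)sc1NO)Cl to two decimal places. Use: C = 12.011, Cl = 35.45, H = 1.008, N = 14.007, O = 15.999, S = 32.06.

Molecular formula: C4H5ClN2O2S.
M = 4×12.011 + 1×35.45 + 5×1.008 + 2×14.007 + 2×15.999 + 1×32.06 = 180.61 g/mol.

180.61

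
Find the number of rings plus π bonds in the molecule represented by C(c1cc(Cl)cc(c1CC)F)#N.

Molecular formula from the SMILES: C9H7ClFN.
DoU = (2C + 2 + N − H − X)/2 = (2·9 + 2 + 1 − 7 − 2)/2 = 12/2 = 6.
(Structurally: 1 ring(s) + 5 π bond(s) = 6.)

6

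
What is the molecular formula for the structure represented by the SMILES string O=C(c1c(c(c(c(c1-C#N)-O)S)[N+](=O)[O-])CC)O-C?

Heavy atoms from the SMILES: 11 C, 2 N, 5 O, 1 S.
Implicit hydrogens by atom environment:
  6 × C (aromatic): no H
  3 × O: no H
  2 × C: 3 H each → 6
  2 × C: no H
  1 × C: 2 H
  1 × N: no H
  1 × N (charge +1): no H
  1 × O: 1 H
  1 × O (charge -1): no H
  1 × S: 1 H
  Total hydrogens = 10.
Molecular formula: C11H10N2O5S

C11H10N2O5S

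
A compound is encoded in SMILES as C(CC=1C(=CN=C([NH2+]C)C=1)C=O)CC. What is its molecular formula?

C11H17N2O+

Heavy atoms from the SMILES: 11 C, 2 N, 1 O.
Implicit hydrogens by atom environment:
  3 × C: 2 H each → 6
  3 × C (aromatic): no H
  2 × C: 3 H each → 6
  2 × C (aromatic): 1 H each → 2
  1 × C: 1 H
  1 × N (charge +1): 2 H
  1 × N (aromatic): no H
  1 × O: no H
  Total hydrogens = 17.
Net charge +1.
Molecular formula: C11H17N2O+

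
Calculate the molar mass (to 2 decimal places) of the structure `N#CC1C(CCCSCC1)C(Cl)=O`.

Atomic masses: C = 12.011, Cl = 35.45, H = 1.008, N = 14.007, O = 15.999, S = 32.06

Molecular formula: C9H12ClNOS.
M = 9×12.011 + 1×35.45 + 12×1.008 + 1×14.007 + 1×15.999 + 1×32.06 = 217.71 g/mol.

217.71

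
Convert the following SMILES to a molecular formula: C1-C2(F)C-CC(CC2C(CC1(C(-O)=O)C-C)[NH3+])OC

C14H25FNO3+

Heavy atoms from the SMILES: 14 C, 1 F, 1 N, 3 O.
Implicit hydrogens by atom environment:
  6 × C: 2 H each → 12
  3 × C: 1 H each → 3
  3 × C: no H
  2 × C: 3 H each → 6
  2 × O: no H
  1 × F: no H
  1 × N (charge +1): 3 H
  1 × O: 1 H
  Total hydrogens = 25.
Net charge +1.
Molecular formula: C14H25FNO3+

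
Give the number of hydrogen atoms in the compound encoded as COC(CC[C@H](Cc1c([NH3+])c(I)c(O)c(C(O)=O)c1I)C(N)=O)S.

Hydrogens are implicit in SMILES; fill each atom to its normal valence:
  6 × C (aromatic): no H
  3 × C: 2 H each → 6
  3 × O: no H
  2 × C: 1 H each → 2
  2 × C: no H
  2 × I: no H
  2 × O: 1 H each → 2
  1 × C: 3 H
  1 × N (charge +1): 3 H
  1 × N: 2 H
  1 × S: 1 H
  Total hydrogens = 19.

19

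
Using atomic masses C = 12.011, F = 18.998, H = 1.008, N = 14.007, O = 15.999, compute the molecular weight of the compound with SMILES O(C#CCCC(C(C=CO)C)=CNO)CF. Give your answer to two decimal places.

Molecular formula: C11H16FNO3.
M = 11×12.011 + 1×18.998 + 16×1.008 + 1×14.007 + 3×15.999 = 229.25 g/mol.

229.25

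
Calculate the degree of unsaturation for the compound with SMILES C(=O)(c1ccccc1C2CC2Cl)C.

Molecular formula from the SMILES: C11H11ClO.
DoU = (2C + 2 + N − H − X)/2 = (2·11 + 2 + 0 − 11 − 1)/2 = 12/2 = 6.
(Structurally: 2 ring(s) + 4 π bond(s) = 6.)

6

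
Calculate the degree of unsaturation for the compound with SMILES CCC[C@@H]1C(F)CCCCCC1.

1

Molecular formula from the SMILES: C11H21F.
DoU = (2C + 2 + N − H − X)/2 = (2·11 + 2 + 0 − 21 − 1)/2 = 2/2 = 1.
(Structurally: 1 ring(s) + 0 π bond(s) = 1.)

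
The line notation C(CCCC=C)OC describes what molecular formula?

C7H14O

Heavy atoms from the SMILES: 7 C, 1 O.
Implicit hydrogens by atom environment:
  5 × C: 2 H each → 10
  1 × C: 3 H
  1 × C: 1 H
  1 × O: no H
  Total hydrogens = 14.
Molecular formula: C7H14O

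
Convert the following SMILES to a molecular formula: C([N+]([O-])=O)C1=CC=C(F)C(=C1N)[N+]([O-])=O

Heavy atoms from the SMILES: 7 C, 1 F, 3 N, 4 O.
Implicit hydrogens by atom environment:
  4 × C (aromatic): no H
  2 × C (aromatic): 1 H each → 2
  2 × N (charge +1): no H
  2 × O: no H
  2 × O (charge -1): no H
  1 × C: 2 H
  1 × F: no H
  1 × N: 2 H
  Total hydrogens = 6.
Molecular formula: C7H6FN3O4

C7H6FN3O4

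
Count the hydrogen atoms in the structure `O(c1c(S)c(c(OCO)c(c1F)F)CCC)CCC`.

18

Hydrogens are implicit in SMILES; fill each atom to its normal valence:
  6 × C (aromatic): no H
  5 × C: 2 H each → 10
  2 × C: 3 H each → 6
  2 × F: no H
  2 × O: no H
  1 × O: 1 H
  1 × S: 1 H
  Total hydrogens = 18.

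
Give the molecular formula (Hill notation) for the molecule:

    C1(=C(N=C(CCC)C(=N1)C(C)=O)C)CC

C12H18N2O

Heavy atoms from the SMILES: 12 C, 2 N, 1 O.
Implicit hydrogens by atom environment:
  4 × C: 3 H each → 12
  4 × C (aromatic): no H
  3 × C: 2 H each → 6
  2 × N (aromatic): no H
  1 × C: no H
  1 × O: no H
  Total hydrogens = 18.
Molecular formula: C12H18N2O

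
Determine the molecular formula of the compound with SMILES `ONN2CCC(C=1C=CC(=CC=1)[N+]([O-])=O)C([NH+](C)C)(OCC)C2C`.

C16H27N4O4+

Heavy atoms from the SMILES: 16 C, 4 N, 4 O.
Implicit hydrogens by atom environment:
  4 × C: 3 H each → 12
  4 × C (aromatic): 1 H each → 4
  3 × C: 2 H each → 6
  2 × C: 1 H each → 2
  2 × C (aromatic): no H
  2 × O: no H
  1 × C: no H
  1 × N (charge +1): 1 H
  1 × N: 1 H
  1 × N: no H
  1 × N (charge +1): no H
  1 × O: 1 H
  1 × O (charge -1): no H
  Total hydrogens = 27.
Net charge +1.
Molecular formula: C16H27N4O4+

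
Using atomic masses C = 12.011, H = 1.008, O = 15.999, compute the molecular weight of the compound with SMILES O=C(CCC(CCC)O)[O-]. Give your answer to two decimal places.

145.18

Molecular formula: C7H13O3-.
M = 7×12.011 + 13×1.008 + 3×15.999 = 145.18 g/mol.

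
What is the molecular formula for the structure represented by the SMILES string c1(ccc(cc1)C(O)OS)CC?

C9H12O2S

Heavy atoms from the SMILES: 9 C, 2 O, 1 S.
Implicit hydrogens by atom environment:
  4 × C (aromatic): 1 H each → 4
  2 × C (aromatic): no H
  1 × C: 3 H
  1 × C: 2 H
  1 × C: 1 H
  1 × O: 1 H
  1 × O: no H
  1 × S: 1 H
  Total hydrogens = 12.
Molecular formula: C9H12O2S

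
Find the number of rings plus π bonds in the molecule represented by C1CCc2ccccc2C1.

5

Molecular formula from the SMILES: C10H12.
DoU = (2C + 2 + N − H − X)/2 = (2·10 + 2 + 0 − 12 − 0)/2 = 10/2 = 5.
(Structurally: 2 ring(s) + 3 π bond(s) = 5.)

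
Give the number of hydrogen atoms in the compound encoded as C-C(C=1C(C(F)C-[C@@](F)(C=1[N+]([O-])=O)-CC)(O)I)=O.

12

Hydrogens are implicit in SMILES; fill each atom to its normal valence:
  5 × C: no H
  2 × C: 3 H each → 6
  2 × C: 2 H each → 4
  2 × F: no H
  2 × O: no H
  1 × C: 1 H
  1 × I: no H
  1 × N (charge +1): no H
  1 × O: 1 H
  1 × O (charge -1): no H
  Total hydrogens = 12.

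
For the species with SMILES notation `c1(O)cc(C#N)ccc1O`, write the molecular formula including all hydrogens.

Heavy atoms from the SMILES: 7 C, 1 N, 2 O.
Implicit hydrogens by atom environment:
  3 × C (aromatic): 1 H each → 3
  3 × C (aromatic): no H
  2 × O: 1 H each → 2
  1 × C: no H
  1 × N: no H
  Total hydrogens = 5.
Molecular formula: C7H5NO2

C7H5NO2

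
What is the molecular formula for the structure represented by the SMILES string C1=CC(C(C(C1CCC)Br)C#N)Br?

Heavy atoms from the SMILES: 2 Br, 10 C, 1 N.
Implicit hydrogens by atom environment:
  6 × C: 1 H each → 6
  2 × Br: no H
  2 × C: 2 H each → 4
  1 × C: 3 H
  1 × C: no H
  1 × N: no H
  Total hydrogens = 13.
Molecular formula: C10H13Br2N

C10H13Br2N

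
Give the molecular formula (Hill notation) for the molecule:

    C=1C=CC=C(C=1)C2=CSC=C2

Heavy atoms from the SMILES: 10 C, 1 S.
Implicit hydrogens by atom environment:
  8 × C (aromatic): 1 H each → 8
  2 × C (aromatic): no H
  1 × S (aromatic): no H
  Total hydrogens = 8.
Molecular formula: C10H8S

C10H8S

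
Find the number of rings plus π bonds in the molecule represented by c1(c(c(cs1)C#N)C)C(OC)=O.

6

Molecular formula from the SMILES: C8H7NO2S.
DoU = (2C + 2 + N − H − X)/2 = (2·8 + 2 + 1 − 7 − 0)/2 = 12/2 = 6.
(Structurally: 1 ring(s) + 5 π bond(s) = 6.)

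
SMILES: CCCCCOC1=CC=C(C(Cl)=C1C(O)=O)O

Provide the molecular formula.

C12H15ClO4

Heavy atoms from the SMILES: 12 C, 1 Cl, 4 O.
Implicit hydrogens by atom environment:
  4 × C: 2 H each → 8
  4 × C (aromatic): no H
  2 × C (aromatic): 1 H each → 2
  2 × O: 1 H each → 2
  2 × O: no H
  1 × C: 3 H
  1 × C: no H
  1 × Cl: no H
  Total hydrogens = 15.
Molecular formula: C12H15ClO4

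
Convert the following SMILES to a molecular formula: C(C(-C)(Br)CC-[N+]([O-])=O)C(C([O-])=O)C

Heavy atoms from the SMILES: 1 Br, 8 C, 1 N, 4 O.
Implicit hydrogens by atom environment:
  3 × C: 2 H each → 6
  2 × C: 3 H each → 6
  2 × C: no H
  2 × O: no H
  2 × O (charge -1): no H
  1 × Br: no H
  1 × C: 1 H
  1 × N (charge +1): no H
  Total hydrogens = 13.
Net charge -1.
Molecular formula: C8H13BrNO4-

C8H13BrNO4-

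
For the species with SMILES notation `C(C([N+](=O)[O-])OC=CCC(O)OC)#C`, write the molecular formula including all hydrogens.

C8H11NO5

Heavy atoms from the SMILES: 8 C, 1 N, 5 O.
Implicit hydrogens by atom environment:
  5 × C: 1 H each → 5
  3 × O: no H
  1 × C: 3 H
  1 × C: 2 H
  1 × C: no H
  1 × N (charge +1): no H
  1 × O: 1 H
  1 × O (charge -1): no H
  Total hydrogens = 11.
Molecular formula: C8H11NO5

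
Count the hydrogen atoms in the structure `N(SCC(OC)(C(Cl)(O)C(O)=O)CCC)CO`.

18

Hydrogens are implicit in SMILES; fill each atom to its normal valence:
  4 × C: 2 H each → 8
  3 × C: no H
  3 × O: 1 H each → 3
  2 × C: 3 H each → 6
  2 × O: no H
  1 × Cl: no H
  1 × N: 1 H
  1 × S: no H
  Total hydrogens = 18.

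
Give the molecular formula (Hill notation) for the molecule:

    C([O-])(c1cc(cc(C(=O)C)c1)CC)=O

C11H11O3-

Heavy atoms from the SMILES: 11 C, 3 O.
Implicit hydrogens by atom environment:
  3 × C (aromatic): 1 H each → 3
  3 × C (aromatic): no H
  2 × C: 3 H each → 6
  2 × C: no H
  2 × O: no H
  1 × C: 2 H
  1 × O (charge -1): no H
  Total hydrogens = 11.
Net charge -1.
Molecular formula: C11H11O3-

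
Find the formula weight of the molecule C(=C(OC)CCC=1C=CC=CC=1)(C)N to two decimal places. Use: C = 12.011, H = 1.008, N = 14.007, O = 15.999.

Molecular formula: C12H17NO.
M = 12×12.011 + 17×1.008 + 1×14.007 + 1×15.999 = 191.27 g/mol.

191.27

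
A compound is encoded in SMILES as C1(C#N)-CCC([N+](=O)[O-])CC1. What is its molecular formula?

C7H10N2O2

Heavy atoms from the SMILES: 7 C, 2 N, 2 O.
Implicit hydrogens by atom environment:
  4 × C: 2 H each → 8
  2 × C: 1 H each → 2
  1 × C: no H
  1 × N: no H
  1 × N (charge +1): no H
  1 × O: no H
  1 × O (charge -1): no H
  Total hydrogens = 10.
Molecular formula: C7H10N2O2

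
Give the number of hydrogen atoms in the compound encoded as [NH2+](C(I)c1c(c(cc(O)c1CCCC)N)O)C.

20

Hydrogens are implicit in SMILES; fill each atom to its normal valence:
  5 × C (aromatic): no H
  3 × C: 2 H each → 6
  2 × C: 3 H each → 6
  2 × O: 1 H each → 2
  1 × C (aromatic): 1 H
  1 × C: 1 H
  1 × I: no H
  1 × N (charge +1): 2 H
  1 × N: 2 H
  Total hydrogens = 20.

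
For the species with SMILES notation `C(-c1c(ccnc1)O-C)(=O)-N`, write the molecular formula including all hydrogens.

Heavy atoms from the SMILES: 7 C, 2 N, 2 O.
Implicit hydrogens by atom environment:
  3 × C (aromatic): 1 H each → 3
  2 × C (aromatic): no H
  2 × O: no H
  1 × C: 3 H
  1 × C: no H
  1 × N: 2 H
  1 × N (aromatic): no H
  Total hydrogens = 8.
Molecular formula: C7H8N2O2

C7H8N2O2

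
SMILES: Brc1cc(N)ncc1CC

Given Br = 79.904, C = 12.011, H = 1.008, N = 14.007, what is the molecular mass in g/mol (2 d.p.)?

Molecular formula: C7H9BrN2.
M = 1×79.904 + 7×12.011 + 9×1.008 + 2×14.007 = 201.07 g/mol.

201.07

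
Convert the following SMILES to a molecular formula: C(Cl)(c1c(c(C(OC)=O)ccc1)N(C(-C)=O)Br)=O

C11H9BrClNO4

Heavy atoms from the SMILES: 1 Br, 11 C, 1 Cl, 1 N, 4 O.
Implicit hydrogens by atom environment:
  4 × O: no H
  3 × C (aromatic): 1 H each → 3
  3 × C (aromatic): no H
  3 × C: no H
  2 × C: 3 H each → 6
  1 × Br: no H
  1 × Cl: no H
  1 × N: no H
  Total hydrogens = 9.
Molecular formula: C11H9BrClNO4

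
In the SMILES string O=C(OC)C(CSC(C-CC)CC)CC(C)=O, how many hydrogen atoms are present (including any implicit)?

24

Hydrogens are implicit in SMILES; fill each atom to its normal valence:
  5 × C: 2 H each → 10
  4 × C: 3 H each → 12
  3 × O: no H
  2 × C: 1 H each → 2
  2 × C: no H
  1 × S: no H
  Total hydrogens = 24.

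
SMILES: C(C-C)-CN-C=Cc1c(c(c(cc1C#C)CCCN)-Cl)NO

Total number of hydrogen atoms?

Hydrogens are implicit in SMILES; fill each atom to its normal valence:
  6 × C: 2 H each → 12
  5 × C (aromatic): no H
  3 × C: 1 H each → 3
  2 × N: 1 H each → 2
  1 × C: 3 H
  1 × C (aromatic): 1 H
  1 × C: no H
  1 × Cl: no H
  1 × N: 2 H
  1 × O: 1 H
  Total hydrogens = 24.

24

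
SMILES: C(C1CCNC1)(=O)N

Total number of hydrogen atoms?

10

Hydrogens are implicit in SMILES; fill each atom to its normal valence:
  3 × C: 2 H each → 6
  1 × C: 1 H
  1 × C: no H
  1 × N: 2 H
  1 × N: 1 H
  1 × O: no H
  Total hydrogens = 10.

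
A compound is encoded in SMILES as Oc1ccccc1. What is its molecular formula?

Heavy atoms from the SMILES: 6 C, 1 O.
Implicit hydrogens by atom environment:
  5 × C (aromatic): 1 H each → 5
  1 × C (aromatic): no H
  1 × O: 1 H
  Total hydrogens = 6.
Molecular formula: C6H6O

C6H6O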